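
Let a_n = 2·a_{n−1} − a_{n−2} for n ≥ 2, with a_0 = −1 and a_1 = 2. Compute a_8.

With companion matrix T = [[2, −1], [1, 0]], [a_n, a_{n−1}]ᵀ = T·[a_{n−1}, a_{n−2}]ᵀ, so [a_8, a_7]ᵀ = T^7·[a_1, a_0]ᵀ.
T^7 = [[8, −7], [7, −6]], giving [a_8, a_7]ᵀ = [[23], [20]].

23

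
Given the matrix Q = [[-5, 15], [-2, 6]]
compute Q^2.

[[-5, 15], [-2, 6]]

Q² = Q (a projection; rank 1, trace 1), so Q^2 = Q.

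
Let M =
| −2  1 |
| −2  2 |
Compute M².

[[2, 0], [0, 2]]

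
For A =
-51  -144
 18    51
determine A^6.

[[729, 0], [0, 729]]

tr A = 0 and det A = -9, so the characteristic polynomial is λ² − (0)λ + (-9) with roots -3 and 3.
Eigenvectors give P = [[3, -8], [-1, 3]] with P⁻¹ = [[3, 8], [1, 3]], and A = P·diag(-3, 3)·P⁻¹.
Then A^6 = P·diag(729, 729)·P⁻¹ = [[2187, -5832], [-729, 2187]] · [[3, 8], [1, 3]] = [[729, 0], [0, 729]].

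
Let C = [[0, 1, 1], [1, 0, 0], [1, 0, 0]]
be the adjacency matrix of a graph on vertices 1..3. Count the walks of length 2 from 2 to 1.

0

The number of length-2 walks from vertex 2 to vertex 1 is entry (2,1) of C², where C is the adjacency matrix.
C² = [[2, 0, 0], [0, 1, 1], [0, 1, 1]]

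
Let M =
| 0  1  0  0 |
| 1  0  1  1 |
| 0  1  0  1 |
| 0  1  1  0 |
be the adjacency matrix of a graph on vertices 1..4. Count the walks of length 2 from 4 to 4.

2

The number of length-2 walks from vertex 4 to vertex 4 is entry (4,4) of M^2, where M is the adjacency matrix.
M^2 = [[1, 0, 1, 1], [0, 3, 1, 1], [1, 1, 2, 1], [1, 1, 1, 2]]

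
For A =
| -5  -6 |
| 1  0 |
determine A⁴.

tr A = -5 and det A = 6, so the characteristic polynomial is λ² − (-5)λ + (6) with roots -3 and -2.
Eigenvectors give P = [[3, 2], [-1, -1]] with P⁻¹ = [[1, 2], [-1, -3]], and A = P·diag(-3, -2)·P⁻¹.
Then A⁴ = P·diag(81, 16)·P⁻¹ = [[243, 32], [-81, -16]] · [[1, 2], [-1, -3]] = [[211, 390], [-65, -114]].

[[211, 390], [-65, -114]]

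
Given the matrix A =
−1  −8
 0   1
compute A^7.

[[−1, −8], [0, 1]]

A² = I (check: tr A = 0 and det A = −1), so A^7 = A since 7 is odd.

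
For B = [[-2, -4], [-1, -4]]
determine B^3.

[[-40, -128], [-32, -104]]

B^2 = [[8, 24], [6, 20]]
B^3 = [[-40, -128], [-32, -104]]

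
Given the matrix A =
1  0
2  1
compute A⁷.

A = I + N where N = [[0, 0], [2, 0]] is strictly lower-triangular, so N² = 0.
(I + N)⁷ = I + 7·N = [[1, 0], [14, 1]].

[[1, 0], [14, 1]]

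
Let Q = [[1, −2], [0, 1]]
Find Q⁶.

Q = I + N where N = [[0, −2], [0, 0]] is strictly upper-triangular, so N² = 0.
(I + N)⁶ = I + 6·N = [[1, −12], [0, 1]].

[[1, −12], [0, 1]]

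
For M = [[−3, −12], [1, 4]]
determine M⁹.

M² = M (a projection; rank 1, trace 1), so M⁹ = M.

[[−3, −12], [1, 4]]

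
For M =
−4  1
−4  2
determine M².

[[12, −2], [8, 0]]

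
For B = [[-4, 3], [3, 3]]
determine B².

[[25, -3], [-3, 18]]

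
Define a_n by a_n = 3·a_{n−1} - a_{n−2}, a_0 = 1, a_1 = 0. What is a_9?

With companion matrix B = [[3, -1], [1, 0]], [a_n, a_{n−1}]ᵀ = B·[a_{n−1}, a_{n−2}]ᵀ, so [a_9, a_8]ᵀ = B⁸·[a_1, a_0]ᵀ.
B⁸ = [[2584, -987], [987, -377]], giving [a_9, a_8]ᵀ = [[-987], [-377]].

-987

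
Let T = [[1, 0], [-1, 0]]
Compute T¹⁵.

T² = T (a projection; rank 1, trace 1), so T¹⁵ = T.

[[1, 0], [-1, 0]]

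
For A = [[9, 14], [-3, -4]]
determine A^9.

[[134709, 268394], [-57513, -114514]]

tr A = 5 and det A = 6, so the characteristic polynomial is λ² − (5)λ + (6) with roots 2 and 3.
Eigenvectors give P = [[-2, 7], [1, -3]] with P⁻¹ = [[3, 7], [1, 2]], and A = P·diag(2, 3)·P⁻¹.
Then A^9 = P·diag(512, 19683)·P⁻¹ = [[-1024, 137781], [512, -59049]] · [[3, 7], [1, 2]] = [[134709, 268394], [-57513, -114514]].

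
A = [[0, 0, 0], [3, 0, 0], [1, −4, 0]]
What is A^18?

A is strictly triangular, hence nilpotent: A^3 = 0, so A^18 = 0.

[[0, 0, 0], [0, 0, 0], [0, 0, 0]]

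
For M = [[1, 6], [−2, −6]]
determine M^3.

[[49, 114], [−38, −84]]

tr M = −5 and det M = 6, so the characteristic polynomial is λ² − (−5)λ + (6) with roots −2 and −3.
Eigenvectors give P = [[−2, −3], [1, 2]] with P⁻¹ = [[−2, −3], [1, 2]], and M = P·diag(−2, −3)·P⁻¹.
Then M^3 = P·diag(−8, −27)·P⁻¹ = [[16, 81], [−8, −54]] · [[−2, −3], [1, 2]] = [[49, 114], [−38, −84]].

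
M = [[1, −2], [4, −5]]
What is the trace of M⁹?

tr M = −4 and det M = 3, so the characteristic polynomial is λ² − (−4)λ + (3) with roots −1 and −3.
Eigenvectors give P = [[−1, 1], [−1, 2]] with P⁻¹ = [[−2, 1], [−1, 1]], and M = P·diag(−1, −3)·P⁻¹.
Then M⁹ = P·diag(−1, −19683)·P⁻¹ = [[1, −19683], [1, −39366]] · [[−2, 1], [−1, 1]] = [[19681, −19682], [39364, −39365]].

−19684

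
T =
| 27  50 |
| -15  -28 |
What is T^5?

tr T = -1 and det T = -6, so the characteristic polynomial is λ² − (-1)λ + (-6) with roots 2 and -3.
Eigenvectors give P = [[2, 5], [-1, -3]] with P⁻¹ = [[3, 5], [-1, -2]], and T = P·diag(2, -3)·P⁻¹.
Then T^5 = P·diag(32, -243)·P⁻¹ = [[64, -1215], [-32, 729]] · [[3, 5], [-1, -2]] = [[1407, 2750], [-825, -1618]].

[[1407, 2750], [-825, -1618]]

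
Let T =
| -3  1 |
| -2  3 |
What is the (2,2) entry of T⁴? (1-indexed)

49

T² = [[7, 0], [0, 7]]
T³ = [[-21, 7], [-14, 21]]
T⁴ = [[49, 0], [0, 49]]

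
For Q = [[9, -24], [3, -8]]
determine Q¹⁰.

Q² = Q (a projection; rank 1, trace 1), so Q¹⁰ = Q.

[[9, -24], [3, -8]]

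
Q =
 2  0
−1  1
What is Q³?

[[8, 0], [−7, 1]]

tr Q = 3 and det Q = 2, so the characteristic polynomial is λ² − (3)λ + (2) with roots 1 and 2.
Eigenvectors give P = [[0, −1], [1, 1]] with P⁻¹ = [[1, 1], [−1, 0]], and Q = P·diag(1, 2)·P⁻¹.
Then Q³ = P·diag(1, 8)·P⁻¹ = [[0, −8], [1, 8]] · [[1, 1], [−1, 0]] = [[8, 0], [−7, 1]].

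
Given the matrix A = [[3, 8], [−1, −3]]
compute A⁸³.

[[3, 8], [−1, −3]]

A² = I (check: tr A = 0 and det A = −1), so A⁸³ = A since 83 is odd.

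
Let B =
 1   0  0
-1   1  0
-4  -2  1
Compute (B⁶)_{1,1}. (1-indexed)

1

B = I + N where N = [[0, 0, 0], [-1, 0, 0], [-4, -2, 0]] is strictly lower-triangular, so N³ = 0.
(I + N)⁶ = I + 6·N + 15·N² = [[1, 0, 0], [-6, 1, 0], [6, -12, 1]].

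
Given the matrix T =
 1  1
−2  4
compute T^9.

tr T = 5 and det T = 6, so the characteristic polynomial is λ² − (5)λ + (6) with roots 3 and 2.
Eigenvectors give P = [[−1, 1], [−2, 1]] with P⁻¹ = [[1, −1], [2, −1]], and T = P·diag(3, 2)·P⁻¹.
Then T^9 = P·diag(19683, 512)·P⁻¹ = [[−19683, 512], [−39366, 512]] · [[1, −1], [2, −1]] = [[−18659, 19171], [−38342, 38854]].

[[−18659, 19171], [−38342, 38854]]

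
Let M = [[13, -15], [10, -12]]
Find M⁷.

tr M = 1 and det M = -6, so the characteristic polynomial is λ² − (1)λ + (-6) with roots -2 and 3.
Eigenvectors give P = [[1, 3], [1, 2]] with P⁻¹ = [[-2, 3], [1, -1]], and M = P·diag(-2, 3)·P⁻¹.
Then M⁷ = P·diag(-128, 2187)·P⁻¹ = [[-128, 6561], [-128, 4374]] · [[-2, 3], [1, -1]] = [[6817, -6945], [4630, -4758]].

[[6817, -6945], [4630, -4758]]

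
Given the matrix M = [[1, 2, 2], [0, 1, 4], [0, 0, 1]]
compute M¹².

M = I + N where N = [[0, 2, 2], [0, 0, 4], [0, 0, 0]] is strictly upper-triangular, so N³ = 0.
(I + N)¹² = I + 12·N + 66·N² = [[1, 24, 552], [0, 1, 48], [0, 0, 1]].

[[1, 24, 552], [0, 1, 48], [0, 0, 1]]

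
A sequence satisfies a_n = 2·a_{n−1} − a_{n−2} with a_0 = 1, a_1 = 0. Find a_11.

−10

With companion matrix C = [[2, −1], [1, 0]], [a_n, a_{n−1}]ᵀ = C·[a_{n−1}, a_{n−2}]ᵀ, so [a_11, a_10]ᵀ = C¹⁰·[a_1, a_0]ᵀ.
C¹⁰ = [[11, −10], [10, −9]], giving [a_11, a_10]ᵀ = [[−10], [−9]].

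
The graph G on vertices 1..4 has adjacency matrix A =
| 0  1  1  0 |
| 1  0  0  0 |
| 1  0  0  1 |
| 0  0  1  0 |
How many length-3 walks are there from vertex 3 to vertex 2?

0

The number of length-3 walks from vertex 3 to vertex 2 is entry (3,2) of A³, where A is the adjacency matrix.
A² = [[2, 0, 0, 1], [0, 1, 1, 0], [0, 1, 2, 0], [1, 0, 0, 1]]
A³ = [[0, 2, 3, 0], [2, 0, 0, 1], [3, 0, 0, 2], [0, 1, 2, 0]]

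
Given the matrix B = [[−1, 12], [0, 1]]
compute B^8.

[[1, 0], [0, 1]]

B² = I (check: tr B = 0 and det B = −1), so B^8 = I since 8 is even.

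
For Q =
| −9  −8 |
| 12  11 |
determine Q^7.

[[−4377, −4376], [6564, 6563]]

tr Q = 2 and det Q = −3, so the characteristic polynomial is λ² − (2)λ + (−3) with roots −1 and 3.
Eigenvectors give P = [[1, −2], [−1, 3]] with P⁻¹ = [[3, 2], [1, 1]], and Q = P·diag(−1, 3)·P⁻¹.
Then Q^7 = P·diag(−1, 2187)·P⁻¹ = [[−1, −4374], [1, 6561]] · [[3, 2], [1, 1]] = [[−4377, −4376], [6564, 6563]].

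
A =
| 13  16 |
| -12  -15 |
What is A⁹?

[[59053, 78736], [-59052, -78735]]

tr A = -2 and det A = -3, so the characteristic polynomial is λ² − (-2)λ + (-3) with roots -3 and 1.
Eigenvectors give P = [[-1, 4], [1, -3]] with P⁻¹ = [[3, 4], [1, 1]], and A = P·diag(-3, 1)·P⁻¹.
Then A⁹ = P·diag(-19683, 1)·P⁻¹ = [[19683, 4], [-19683, -3]] · [[3, 4], [1, 1]] = [[59053, 78736], [-59052, -78735]].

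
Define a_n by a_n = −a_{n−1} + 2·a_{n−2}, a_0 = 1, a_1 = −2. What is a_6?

With companion matrix M = [[−1, 2], [1, 0]], [a_n, a_{n−1}]ᵀ = M·[a_{n−1}, a_{n−2}]ᵀ, so [a_6, a_5]ᵀ = M⁵·[a_1, a_0]ᵀ.
M⁵ = [[−21, 22], [11, −10]], giving [a_6, a_5]ᵀ = [[64], [−32]].

64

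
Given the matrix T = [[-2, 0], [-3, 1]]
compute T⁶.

[[64, 0], [63, 1]]

tr T = -1 and det T = -2, so the characteristic polynomial is λ² − (-1)λ + (-2) with roots 1 and -2.
Eigenvectors give P = [[0, 1], [-1, 1]] with P⁻¹ = [[1, -1], [1, 0]], and T = P·diag(1, -2)·P⁻¹.
Then T⁶ = P·diag(1, 64)·P⁻¹ = [[0, 64], [-1, 64]] · [[1, -1], [1, 0]] = [[64, 0], [63, 1]].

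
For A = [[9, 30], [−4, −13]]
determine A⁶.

tr A = −4 and det A = 3, so the characteristic polynomial is λ² − (−4)λ + (3) with roots −3 and −1.
Eigenvectors give P = [[−5, −3], [2, 1]] with P⁻¹ = [[1, 3], [−2, −5]], and A = P·diag(−3, −1)·P⁻¹.
Then A⁶ = P·diag(729, 1)·P⁻¹ = [[−3645, −3], [1458, 1]] · [[1, 3], [−2, −5]] = [[−3639, −10920], [1456, 4369]].

[[−3639, −10920], [1456, 4369]]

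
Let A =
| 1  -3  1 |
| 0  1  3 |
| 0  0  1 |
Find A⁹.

[[1, -27, -315], [0, 1, 27], [0, 0, 1]]

A = I + N where N = [[0, -3, 1], [0, 0, 3], [0, 0, 0]] is strictly upper-triangular, so N³ = 0.
(I + N)⁹ = I + 9·N + 36·N² = [[1, -27, -315], [0, 1, 27], [0, 0, 1]].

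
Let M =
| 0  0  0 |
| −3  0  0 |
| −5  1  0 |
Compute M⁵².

[[0, 0, 0], [0, 0, 0], [0, 0, 0]]

M is strictly triangular, hence nilpotent: M³ = 0, so M⁵² = 0.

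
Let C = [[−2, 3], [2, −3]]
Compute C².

[[10, −15], [−10, 15]]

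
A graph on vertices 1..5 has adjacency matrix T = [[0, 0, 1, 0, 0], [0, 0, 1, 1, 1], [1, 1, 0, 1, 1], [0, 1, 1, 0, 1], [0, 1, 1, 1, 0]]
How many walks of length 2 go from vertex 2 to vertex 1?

1

The number of length-2 walks from vertex 2 to vertex 1 is entry (2,1) of T², where T is the adjacency matrix.
T² = [[1, 1, 0, 1, 1], [1, 3, 2, 2, 2], [0, 2, 4, 2, 2], [1, 2, 2, 3, 2], [1, 2, 2, 2, 3]]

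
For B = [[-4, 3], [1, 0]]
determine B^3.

B^2 = [[19, -12], [-4, 3]]
B^3 = [[-88, 57], [19, -12]]

[[-88, 57], [19, -12]]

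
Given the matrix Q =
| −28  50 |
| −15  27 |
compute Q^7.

[[−13762, 23150], [−6945, 11703]]

tr Q = −1 and det Q = −6, so the characteristic polynomial is λ² − (−1)λ + (−6) with roots −3 and 2.
Eigenvectors give P = [[−2, 5], [−1, 3]] with P⁻¹ = [[−3, 5], [−1, 2]], and Q = P·diag(−3, 2)·P⁻¹.
Then Q^7 = P·diag(−2187, 128)·P⁻¹ = [[4374, 640], [2187, 384]] · [[−3, 5], [−1, 2]] = [[−13762, 23150], [−6945, 11703]].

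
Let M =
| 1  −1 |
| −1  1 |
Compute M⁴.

[[8, −8], [−8, 8]]

M² = [[2, −2], [−2, 2]]
M³ = [[4, −4], [−4, 4]]
M⁴ = [[8, −8], [−8, 8]]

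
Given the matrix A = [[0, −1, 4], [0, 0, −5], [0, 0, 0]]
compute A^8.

[[0, 0, 0], [0, 0, 0], [0, 0, 0]]

A is strictly triangular, hence nilpotent: A^3 = 0, so A^8 = 0.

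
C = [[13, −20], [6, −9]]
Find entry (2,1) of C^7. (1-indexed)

tr C = 4 and det C = 3, so the characteristic polynomial is λ² − (4)λ + (3) with roots 3 and 1.
Eigenvectors give P = [[−2, −5], [−1, −3]] with P⁻¹ = [[−3, 5], [1, −2]], and C = P·diag(3, 1)·P⁻¹.
Then C^7 = P·diag(2187, 1)·P⁻¹ = [[−4374, −5], [−2187, −3]] · [[−3, 5], [1, −2]] = [[13117, −21860], [6558, −10929]].

6558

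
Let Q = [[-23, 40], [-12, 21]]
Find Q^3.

tr Q = -2 and det Q = -3, so the characteristic polynomial is λ² − (-2)λ + (-3) with roots -3 and 1.
Eigenvectors give P = [[-2, -5], [-1, -3]] with P⁻¹ = [[-3, 5], [1, -2]], and Q = P·diag(-3, 1)·P⁻¹.
Then Q^3 = P·diag(-27, 1)·P⁻¹ = [[54, -5], [27, -3]] · [[-3, 5], [1, -2]] = [[-167, 280], [-84, 141]].

[[-167, 280], [-84, 141]]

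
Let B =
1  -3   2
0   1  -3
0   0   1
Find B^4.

[[1, -12, 62], [0, 1, -12], [0, 0, 1]]

B = I + N where N = [[0, -3, 2], [0, 0, -3], [0, 0, 0]] is strictly upper-triangular, so N^3 = 0.
(I + N)^4 = I + 4·N + 6·N^2 = [[1, -12, 62], [0, 1, -12], [0, 0, 1]].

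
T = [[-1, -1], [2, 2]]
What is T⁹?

T² = T (a projection; rank 1, trace 1), so T⁹ = T.

[[-1, -1], [2, 2]]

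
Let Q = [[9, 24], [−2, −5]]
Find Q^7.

[[8745, 26232], [−2186, −6557]]

tr Q = 4 and det Q = 3, so the characteristic polynomial is λ² − (4)λ + (3) with roots 1 and 3.
Eigenvectors give P = [[−3, 4], [1, −1]] with P⁻¹ = [[1, 4], [1, 3]], and Q = P·diag(1, 3)·P⁻¹.
Then Q^7 = P·diag(1, 2187)·P⁻¹ = [[−3, 8748], [1, −2187]] · [[1, 4], [1, 3]] = [[8745, 26232], [−2186, −6557]].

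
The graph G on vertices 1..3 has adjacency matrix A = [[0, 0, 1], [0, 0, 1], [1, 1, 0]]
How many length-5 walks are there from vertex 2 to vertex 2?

The number of length-5 walks from vertex 2 to vertex 2 is entry (2,2) of A^5, where A is the adjacency matrix.
A^2 = [[1, 1, 0], [1, 1, 0], [0, 0, 2]]
A^3 = [[0, 0, 2], [0, 0, 2], [2, 2, 0]]
A^4 = [[2, 2, 0], [2, 2, 0], [0, 0, 4]]
A^5 = [[0, 0, 4], [0, 0, 4], [4, 4, 0]]

0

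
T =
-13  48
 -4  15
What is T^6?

tr T = 2 and det T = -3, so the characteristic polynomial is λ² − (2)λ + (-3) with roots -1 and 3.
Eigenvectors give P = [[4, 3], [1, 1]] with P⁻¹ = [[1, -3], [-1, 4]], and T = P·diag(-1, 3)·P⁻¹.
Then T^6 = P·diag(1, 729)·P⁻¹ = [[4, 2187], [1, 729]] · [[1, -3], [-1, 4]] = [[-2183, 8736], [-728, 2913]].

[[-2183, 8736], [-728, 2913]]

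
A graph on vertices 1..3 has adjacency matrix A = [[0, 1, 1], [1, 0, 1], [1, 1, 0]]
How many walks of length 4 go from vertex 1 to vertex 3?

The number of length-4 walks from vertex 1 to vertex 3 is entry (1,3) of A⁴, where A is the adjacency matrix.
A² = [[2, 1, 1], [1, 2, 1], [1, 1, 2]]
A³ = [[2, 3, 3], [3, 2, 3], [3, 3, 2]]
A⁴ = [[6, 5, 5], [5, 6, 5], [5, 5, 6]]

5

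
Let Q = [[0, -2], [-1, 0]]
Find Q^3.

Q^2 = [[2, 0], [0, 2]]
Q^3 = [[0, -4], [-2, 0]]

[[0, -4], [-2, 0]]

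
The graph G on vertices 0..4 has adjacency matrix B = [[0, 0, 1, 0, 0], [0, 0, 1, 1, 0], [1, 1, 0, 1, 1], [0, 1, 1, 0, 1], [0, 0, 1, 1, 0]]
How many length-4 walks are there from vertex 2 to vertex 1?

10

The number of length-4 walks from vertex 2 to vertex 1 is entry (2,1) of B⁴, where B is the adjacency matrix.
B² = [[1, 1, 0, 1, 1], [1, 2, 1, 1, 2], [0, 1, 4, 2, 1], [1, 1, 2, 3, 1], [1, 2, 1, 1, 2]]
B³ = [[0, 1, 4, 2, 1], [1, 2, 6, 5, 2], [4, 6, 4, 6, 6], [2, 5, 6, 4, 5], [1, 2, 6, 5, 2]]
B⁴ = [[4, 6, 4, 6, 6], [6, 11, 10, 10, 11], [4, 10, 22, 16, 10], [6, 10, 16, 16, 10], [6, 11, 10, 10, 11]]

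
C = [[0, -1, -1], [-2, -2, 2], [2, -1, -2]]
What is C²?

[[0, 3, 0], [8, 4, -6], [-2, 2, 0]]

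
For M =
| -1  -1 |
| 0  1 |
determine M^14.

M² = I (check: tr M = 0 and det M = -1), so M^14 = I since 14 is even.

[[1, 0], [0, 1]]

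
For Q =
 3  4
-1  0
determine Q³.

Q² = [[5, 12], [-3, -4]]
Q³ = [[3, 20], [-5, -12]]

[[3, 20], [-5, -12]]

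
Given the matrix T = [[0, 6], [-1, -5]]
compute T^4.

tr T = -5 and det T = 6, so the characteristic polynomial is λ² − (-5)λ + (6) with roots -2 and -3.
Eigenvectors give P = [[3, 2], [-1, -1]] with P⁻¹ = [[1, 2], [-1, -3]], and T = P·diag(-2, -3)·P⁻¹.
Then T^4 = P·diag(16, 81)·P⁻¹ = [[48, 162], [-16, -81]] · [[1, 2], [-1, -3]] = [[-114, -390], [65, 211]].

[[-114, -390], [65, 211]]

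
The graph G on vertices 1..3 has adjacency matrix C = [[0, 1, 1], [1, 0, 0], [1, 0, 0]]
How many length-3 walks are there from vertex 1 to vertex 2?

The number of length-3 walks from vertex 1 to vertex 2 is entry (1,2) of C³, where C is the adjacency matrix.
C² = [[2, 0, 0], [0, 1, 1], [0, 1, 1]]
C³ = [[0, 2, 2], [2, 0, 0], [2, 0, 0]]

2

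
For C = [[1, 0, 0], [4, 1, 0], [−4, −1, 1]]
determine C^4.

[[1, 0, 0], [16, 1, 0], [−40, −4, 1]]

C = I + N where N = [[0, 0, 0], [4, 0, 0], [−4, −1, 0]] is strictly lower-triangular, so N^3 = 0.
(I + N)^4 = I + 4·N + 6·N^2 = [[1, 0, 0], [16, 1, 0], [−40, −4, 1]].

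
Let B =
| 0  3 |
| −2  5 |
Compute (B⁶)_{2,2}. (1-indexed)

2059

tr B = 5 and det B = 6, so the characteristic polynomial is λ² − (5)λ + (6) with roots 3 and 2.
Eigenvectors give P = [[−1, −3], [−1, −2]] with P⁻¹ = [[2, −3], [−1, 1]], and B = P·diag(3, 2)·P⁻¹.
Then B⁶ = P·diag(729, 64)·P⁻¹ = [[−729, −192], [−729, −128]] · [[2, −3], [−1, 1]] = [[−1266, 1995], [−1330, 2059]].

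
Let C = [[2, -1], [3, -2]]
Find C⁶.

C² = I (check: tr C = 0 and det C = -1), so C⁶ = I since 6 is even.

[[1, 0], [0, 1]]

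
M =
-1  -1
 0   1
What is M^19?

[[-1, -1], [0, 1]]

M² = I (check: tr M = 0 and det M = -1), so M^19 = M since 19 is odd.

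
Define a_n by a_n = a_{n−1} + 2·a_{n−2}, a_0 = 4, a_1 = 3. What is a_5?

73

With companion matrix Q = [[1, 2], [1, 0]], [a_n, a_{n−1}]ᵀ = Q·[a_{n−1}, a_{n−2}]ᵀ, so [a_5, a_4]ᵀ = Q⁴·[a_1, a_0]ᵀ.
Q⁴ = [[11, 10], [5, 6]], giving [a_5, a_4]ᵀ = [[73], [39]].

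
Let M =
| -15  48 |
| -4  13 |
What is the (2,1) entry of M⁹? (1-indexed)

-19684

tr M = -2 and det M = -3, so the characteristic polynomial is λ² − (-2)λ + (-3) with roots 1 and -3.
Eigenvectors give P = [[-3, 4], [-1, 1]] with P⁻¹ = [[1, -4], [1, -3]], and M = P·diag(1, -3)·P⁻¹.
Then M⁹ = P·diag(1, -19683)·P⁻¹ = [[-3, -78732], [-1, -19683]] · [[1, -4], [1, -3]] = [[-78735, 236208], [-19684, 59053]].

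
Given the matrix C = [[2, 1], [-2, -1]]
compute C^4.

C² = C (a projection; rank 1, trace 1), so C^4 = C.

[[2, 1], [-2, -1]]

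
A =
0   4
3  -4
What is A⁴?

[[336, -640], [-480, 976]]

A² = [[12, -16], [-12, 28]]
A³ = [[-48, 112], [84, -160]]
A⁴ = [[336, -640], [-480, 976]]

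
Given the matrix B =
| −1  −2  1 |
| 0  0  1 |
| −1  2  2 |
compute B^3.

[[1, −2, 2], [−1, 6, 5], [−4, 12, 15]]

B^2 = [[0, 4, −1], [−1, 2, 2], [−1, 6, 5]]
B^3 = [[1, −2, 2], [−1, 6, 5], [−4, 12, 15]]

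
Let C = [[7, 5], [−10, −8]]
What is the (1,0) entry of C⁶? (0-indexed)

1330

tr C = −1 and det C = −6, so the characteristic polynomial is λ² − (−1)λ + (−6) with roots −3 and 2.
Eigenvectors give P = [[−1, −1], [2, 1]] with P⁻¹ = [[1, 1], [−2, −1]], and C = P·diag(−3, 2)·P⁻¹.
Then C⁶ = P·diag(729, 64)·P⁻¹ = [[−729, −64], [1458, 64]] · [[1, 1], [−2, −1]] = [[−601, −665], [1330, 1394]].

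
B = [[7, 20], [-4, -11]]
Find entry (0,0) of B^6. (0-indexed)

-2911

tr B = -4 and det B = 3, so the characteristic polynomial is λ² − (-4)λ + (3) with roots -3 and -1.
Eigenvectors give P = [[-2, 5], [1, -2]] with P⁻¹ = [[2, 5], [1, 2]], and B = P·diag(-3, -1)·P⁻¹.
Then B^6 = P·diag(729, 1)·P⁻¹ = [[-1458, 5], [729, -2]] · [[2, 5], [1, 2]] = [[-2911, -7280], [1456, 3641]].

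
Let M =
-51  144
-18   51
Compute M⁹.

tr M = 0 and det M = -9, so the characteristic polynomial is λ² − (0)λ + (-9) with roots -3 and 3.
Eigenvectors give P = [[3, -8], [1, -3]] with P⁻¹ = [[3, -8], [1, -3]], and M = P·diag(-3, 3)·P⁻¹.
Then M⁹ = P·diag(-19683, 19683)·P⁻¹ = [[-59049, -157464], [-19683, -59049]] · [[3, -8], [1, -3]] = [[-334611, 944784], [-118098, 334611]].

[[-334611, 944784], [-118098, 334611]]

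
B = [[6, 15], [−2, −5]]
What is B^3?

[[6, 15], [−2, −5]]

B² = B (a projection; rank 1, trace 1), so B^3 = B.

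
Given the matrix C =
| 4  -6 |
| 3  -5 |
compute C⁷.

[[130, -258], [129, -257]]

tr C = -1 and det C = -2, so the characteristic polynomial is λ² − (-1)λ + (-2) with roots -2 and 1.
Eigenvectors give P = [[-1, 2], [-1, 1]] with P⁻¹ = [[1, -2], [1, -1]], and C = P·diag(-2, 1)·P⁻¹.
Then C⁷ = P·diag(-128, 1)·P⁻¹ = [[128, 2], [128, 1]] · [[1, -2], [1, -1]] = [[130, -258], [129, -257]].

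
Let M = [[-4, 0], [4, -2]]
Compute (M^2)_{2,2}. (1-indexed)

4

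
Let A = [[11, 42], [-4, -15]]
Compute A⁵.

tr A = -4 and det A = 3, so the characteristic polynomial is λ² − (-4)λ + (3) with roots -3 and -1.
Eigenvectors give P = [[3, -7], [-1, 2]] with P⁻¹ = [[-2, -7], [-1, -3]], and A = P·diag(-3, -1)·P⁻¹.
Then A⁵ = P·diag(-243, -1)·P⁻¹ = [[-729, 7], [243, -2]] · [[-2, -7], [-1, -3]] = [[1451, 5082], [-484, -1695]].

[[1451, 5082], [-484, -1695]]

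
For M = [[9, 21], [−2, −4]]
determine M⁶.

[[4719, 13965], [−1330, −3926]]

tr M = 5 and det M = 6, so the characteristic polynomial is λ² − (5)λ + (6) with roots 3 and 2.
Eigenvectors give P = [[7, −3], [−2, 1]] with P⁻¹ = [[1, 3], [2, 7]], and M = P·diag(3, 2)·P⁻¹.
Then M⁶ = P·diag(729, 64)·P⁻¹ = [[5103, −192], [−1458, 64]] · [[1, 3], [2, 7]] = [[4719, 13965], [−1330, −3926]].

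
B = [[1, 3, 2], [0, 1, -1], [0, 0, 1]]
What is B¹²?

B = I + N where N = [[0, 3, 2], [0, 0, -1], [0, 0, 0]] is strictly upper-triangular, so N³ = 0.
(I + N)¹² = I + 12·N + 66·N² = [[1, 36, -174], [0, 1, -12], [0, 0, 1]].

[[1, 36, -174], [0, 1, -12], [0, 0, 1]]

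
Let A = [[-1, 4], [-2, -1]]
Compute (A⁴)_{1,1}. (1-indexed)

17

A² = [[-7, -8], [4, -7]]
A³ = [[23, -20], [10, 23]]
A⁴ = [[17, 112], [-56, 17]]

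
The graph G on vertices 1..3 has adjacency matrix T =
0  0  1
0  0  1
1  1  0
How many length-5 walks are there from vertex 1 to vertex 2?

0

The number of length-5 walks from vertex 1 to vertex 2 is entry (1,2) of T⁵, where T is the adjacency matrix.
T² = [[1, 1, 0], [1, 1, 0], [0, 0, 2]]
T³ = [[0, 0, 2], [0, 0, 2], [2, 2, 0]]
T⁴ = [[2, 2, 0], [2, 2, 0], [0, 0, 4]]
T⁵ = [[0, 0, 4], [0, 0, 4], [4, 4, 0]]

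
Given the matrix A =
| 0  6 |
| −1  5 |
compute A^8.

[[−12354, 37830], [−6305, 19171]]

tr A = 5 and det A = 6, so the characteristic polynomial is λ² − (5)λ + (6) with roots 2 and 3.
Eigenvectors give P = [[3, 2], [1, 1]] with P⁻¹ = [[1, −2], [−1, 3]], and A = P·diag(2, 3)·P⁻¹.
Then A^8 = P·diag(256, 6561)·P⁻¹ = [[768, 13122], [256, 6561]] · [[1, −2], [−1, 3]] = [[−12354, 37830], [−6305, 19171]].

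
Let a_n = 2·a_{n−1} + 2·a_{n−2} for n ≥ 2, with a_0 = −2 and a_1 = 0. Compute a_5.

−64

With companion matrix M = [[2, 2], [1, 0]], [a_n, a_{n−1}]ᵀ = M·[a_{n−1}, a_{n−2}]ᵀ, so [a_5, a_4]ᵀ = M^4·[a_1, a_0]ᵀ.
M^4 = [[44, 32], [16, 12]], giving [a_5, a_4]ᵀ = [[−64], [−24]].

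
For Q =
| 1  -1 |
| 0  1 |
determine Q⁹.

[[1, -9], [0, 1]]

Q = I + N where N = [[0, -1], [0, 0]] is strictly upper-triangular, so N² = 0.
(I + N)⁹ = I + 9·N = [[1, -9], [0, 1]].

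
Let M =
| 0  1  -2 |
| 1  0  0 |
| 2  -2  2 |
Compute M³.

[[-4, 5, -2], [-3, 4, -4], [-2, 2, -4]]

M² = [[-3, 4, -4], [0, 1, -2], [2, -2, 0]]
M³ = [[-4, 5, -2], [-3, 4, -4], [-2, 2, -4]]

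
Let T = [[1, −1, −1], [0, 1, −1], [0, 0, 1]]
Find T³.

[[1, −3, 0], [0, 1, −3], [0, 0, 1]]

T = I + N where N = [[0, −1, −1], [0, 0, −1], [0, 0, 0]] is strictly upper-triangular, so N³ = 0.
(I + N)³ = I + 3·N + 3·N² = [[1, −3, 0], [0, 1, −3], [0, 0, 1]].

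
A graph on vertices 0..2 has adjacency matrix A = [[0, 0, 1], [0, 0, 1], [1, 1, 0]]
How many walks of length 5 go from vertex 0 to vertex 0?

The number of length-5 walks from vertex 0 to vertex 0 is entry (0,0) of A⁵, where A is the adjacency matrix.
A² = [[1, 1, 0], [1, 1, 0], [0, 0, 2]]
A³ = [[0, 0, 2], [0, 0, 2], [2, 2, 0]]
A⁴ = [[2, 2, 0], [2, 2, 0], [0, 0, 4]]
A⁵ = [[0, 0, 4], [0, 0, 4], [4, 4, 0]]

0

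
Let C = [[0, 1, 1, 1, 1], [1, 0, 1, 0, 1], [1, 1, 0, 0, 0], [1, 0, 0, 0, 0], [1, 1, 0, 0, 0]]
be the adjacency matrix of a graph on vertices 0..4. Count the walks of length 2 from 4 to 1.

The number of length-2 walks from vertex 4 to vertex 1 is entry (4,1) of C^2, where C is the adjacency matrix.
C^2 = [[4, 2, 1, 0, 1], [2, 3, 1, 1, 1], [1, 1, 2, 1, 2], [0, 1, 1, 1, 1], [1, 1, 2, 1, 2]]

1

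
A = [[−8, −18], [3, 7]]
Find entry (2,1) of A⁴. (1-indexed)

tr A = −1 and det A = −2, so the characteristic polynomial is λ² − (−1)λ + (−2) with roots 1 and −2.
Eigenvectors give P = [[−2, 3], [1, −1]] with P⁻¹ = [[1, 3], [1, 2]], and A = P·diag(1, −2)·P⁻¹.
Then A⁴ = P·diag(1, 16)·P⁻¹ = [[−2, 48], [1, −16]] · [[1, 3], [1, 2]] = [[46, 90], [−15, −29]].

−15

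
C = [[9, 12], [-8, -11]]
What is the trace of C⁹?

tr C = -2 and det C = -3, so the characteristic polynomial is λ² − (-2)λ + (-3) with roots 1 and -3.
Eigenvectors give P = [[3, -1], [-2, 1]] with P⁻¹ = [[1, 1], [2, 3]], and C = P·diag(1, -3)·P⁻¹.
Then C⁹ = P·diag(1, -19683)·P⁻¹ = [[3, 19683], [-2, -19683]] · [[1, 1], [2, 3]] = [[39369, 59052], [-39368, -59051]].

-19682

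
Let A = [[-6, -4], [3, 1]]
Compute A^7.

[[-8364, -8236], [6177, 6049]]

tr A = -5 and det A = 6, so the characteristic polynomial is λ² − (-5)λ + (6) with roots -3 and -2.
Eigenvectors give P = [[4, -1], [-3, 1]] with P⁻¹ = [[1, 1], [3, 4]], and A = P·diag(-3, -2)·P⁻¹.
Then A^7 = P·diag(-2187, -128)·P⁻¹ = [[-8748, 128], [6561, -128]] · [[1, 1], [3, 4]] = [[-8364, -8236], [6177, 6049]].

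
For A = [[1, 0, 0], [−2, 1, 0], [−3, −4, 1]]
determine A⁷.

A = I + N where N = [[0, 0, 0], [−2, 0, 0], [−3, −4, 0]] is strictly lower-triangular, so N³ = 0.
(I + N)⁷ = I + 7·N + 21·N² = [[1, 0, 0], [−14, 1, 0], [147, −28, 1]].

[[1, 0, 0], [−14, 1, 0], [147, −28, 1]]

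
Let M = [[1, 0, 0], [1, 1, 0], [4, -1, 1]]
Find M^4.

M = I + N where N = [[0, 0, 0], [1, 0, 0], [4, -1, 0]] is strictly lower-triangular, so N^3 = 0.
(I + N)^4 = I + 4·N + 6·N^2 = [[1, 0, 0], [4, 1, 0], [10, -4, 1]].

[[1, 0, 0], [4, 1, 0], [10, -4, 1]]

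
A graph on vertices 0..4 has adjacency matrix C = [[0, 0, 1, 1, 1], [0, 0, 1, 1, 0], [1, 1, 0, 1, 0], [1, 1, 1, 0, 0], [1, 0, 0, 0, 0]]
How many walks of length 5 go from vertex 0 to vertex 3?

37

The number of length-5 walks from vertex 0 to vertex 3 is entry (0,3) of C⁵, where C is the adjacency matrix.
C² = [[3, 2, 1, 1, 0], [2, 2, 1, 1, 0], [1, 1, 3, 2, 1], [1, 1, 2, 3, 1], [0, 0, 1, 1, 1]]
C³ = [[2, 2, 6, 6, 3], [2, 2, 5, 5, 2], [6, 5, 4, 5, 1], [6, 5, 5, 4, 1], [3, 2, 1, 1, 0]]
C⁴ = [[15, 12, 10, 10, 2], [12, 10, 9, 9, 2], [10, 9, 16, 15, 6], [10, 9, 15, 16, 6], [2, 2, 6, 6, 3]]
C⁵ = [[22, 20, 37, 37, 15], [20, 18, 31, 31, 12], [37, 31, 34, 35, 10], [37, 31, 35, 34, 10], [15, 12, 10, 10, 2]]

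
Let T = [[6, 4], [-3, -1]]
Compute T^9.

[[77196, 76684], [-57513, -57001]]

tr T = 5 and det T = 6, so the characteristic polynomial is λ² − (5)λ + (6) with roots 2 and 3.
Eigenvectors give P = [[-1, 4], [1, -3]] with P⁻¹ = [[3, 4], [1, 1]], and T = P·diag(2, 3)·P⁻¹.
Then T^9 = P·diag(512, 19683)·P⁻¹ = [[-512, 78732], [512, -59049]] · [[3, 4], [1, 1]] = [[77196, 76684], [-57513, -57001]].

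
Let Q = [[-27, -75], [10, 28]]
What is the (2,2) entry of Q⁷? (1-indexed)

tr Q = 1 and det Q = -6, so the characteristic polynomial is λ² − (1)λ + (-6) with roots 3 and -2.
Eigenvectors give P = [[-5, -3], [2, 1]] with P⁻¹ = [[1, 3], [-2, -5]], and Q = P·diag(3, -2)·P⁻¹.
Then Q⁷ = P·diag(2187, -128)·P⁻¹ = [[-10935, 384], [4374, -128]] · [[1, 3], [-2, -5]] = [[-11703, -34725], [4630, 13762]].

13762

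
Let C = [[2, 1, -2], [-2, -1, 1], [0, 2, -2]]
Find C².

[[2, -3, 1], [-2, 1, 1], [-4, -6, 6]]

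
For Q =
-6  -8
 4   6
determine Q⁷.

[[-384, -512], [256, 384]]

tr Q = 0 and det Q = -4, so the characteristic polynomial is λ² − (0)λ + (-4) with roots 2 and -2.
Eigenvectors give P = [[-1, -2], [1, 1]] with P⁻¹ = [[1, 2], [-1, -1]], and Q = P·diag(2, -2)·P⁻¹.
Then Q⁷ = P·diag(128, -128)·P⁻¹ = [[-128, 256], [128, -128]] · [[1, 2], [-1, -1]] = [[-384, -512], [256, 384]].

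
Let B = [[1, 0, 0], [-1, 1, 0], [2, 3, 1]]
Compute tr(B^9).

B = I + N where N = [[0, 0, 0], [-1, 0, 0], [2, 3, 0]] is strictly lower-triangular, so N^3 = 0.
(I + N)^9 = I + 9·N + 36·N^2 = [[1, 0, 0], [-9, 1, 0], [-90, 27, 1]].

3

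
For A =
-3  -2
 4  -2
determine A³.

[[37, -22], [44, 48]]

A² = [[1, 10], [-20, -4]]
A³ = [[37, -22], [44, 48]]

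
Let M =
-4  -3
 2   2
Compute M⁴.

[[76, 48], [-32, -20]]

M² = [[10, 6], [-4, -2]]
M³ = [[-28, -18], [12, 8]]
M⁴ = [[76, 48], [-32, -20]]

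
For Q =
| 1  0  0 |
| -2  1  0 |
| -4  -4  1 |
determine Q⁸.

Q = I + N where N = [[0, 0, 0], [-2, 0, 0], [-4, -4, 0]] is strictly lower-triangular, so N³ = 0.
(I + N)⁸ = I + 8·N + 28·N² = [[1, 0, 0], [-16, 1, 0], [192, -32, 1]].

[[1, 0, 0], [-16, 1, 0], [192, -32, 1]]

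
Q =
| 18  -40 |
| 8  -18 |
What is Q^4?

tr Q = 0 and det Q = -4, so the characteristic polynomial is λ² − (0)λ + (-4) with roots -2 and 2.
Eigenvectors give P = [[2, -5], [1, -2]] with P⁻¹ = [[-2, 5], [-1, 2]], and Q = P·diag(-2, 2)·P⁻¹.
Then Q^4 = P·diag(16, 16)·P⁻¹ = [[32, -80], [16, -32]] · [[-2, 5], [-1, 2]] = [[16, 0], [0, 16]].

[[16, 0], [0, 16]]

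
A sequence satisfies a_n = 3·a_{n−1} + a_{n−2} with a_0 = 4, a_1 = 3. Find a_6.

With companion matrix A = [[3, 1], [1, 0]], [a_n, a_{n−1}]ᵀ = A·[a_{n−1}, a_{n−2}]ᵀ, so [a_6, a_5]ᵀ = A⁵·[a_1, a_0]ᵀ.
A⁵ = [[360, 109], [109, 33]], giving [a_6, a_5]ᵀ = [[1516], [459]].

1516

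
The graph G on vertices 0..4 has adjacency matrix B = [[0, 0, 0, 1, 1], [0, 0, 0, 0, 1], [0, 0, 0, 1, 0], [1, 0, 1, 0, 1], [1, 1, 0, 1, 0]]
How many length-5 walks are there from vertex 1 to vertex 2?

The number of length-5 walks from vertex 1 to vertex 2 is entry (1,2) of B⁵, where B is the adjacency matrix.
B² = [[2, 1, 1, 1, 1], [1, 1, 0, 1, 0], [1, 0, 1, 0, 1], [1, 1, 0, 3, 1], [1, 0, 1, 1, 3]]
B³ = [[2, 1, 1, 4, 4], [1, 0, 1, 1, 3], [1, 1, 0, 3, 1], [4, 1, 3, 2, 5], [4, 3, 1, 5, 2]]
B⁴ = [[8, 4, 4, 7, 7], [4, 3, 1, 5, 2], [4, 1, 3, 2, 5], [7, 5, 2, 12, 7], [7, 2, 5, 7, 12]]
B⁵ = [[14, 7, 7, 19, 19], [7, 2, 5, 7, 12], [7, 5, 2, 12, 7], [19, 7, 12, 16, 24], [19, 12, 7, 24, 16]]

5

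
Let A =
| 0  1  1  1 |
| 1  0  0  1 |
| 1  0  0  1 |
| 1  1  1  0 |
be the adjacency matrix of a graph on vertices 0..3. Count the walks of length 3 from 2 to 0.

5

The number of length-3 walks from vertex 2 to vertex 0 is entry (2,0) of A³, where A is the adjacency matrix.
A² = [[3, 1, 1, 2], [1, 2, 2, 1], [1, 2, 2, 1], [2, 1, 1, 3]]
A³ = [[4, 5, 5, 5], [5, 2, 2, 5], [5, 2, 2, 5], [5, 5, 5, 4]]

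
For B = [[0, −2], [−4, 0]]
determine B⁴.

B² = [[8, 0], [0, 8]]
B³ = [[0, −16], [−32, 0]]
B⁴ = [[64, 0], [0, 64]]

[[64, 0], [0, 64]]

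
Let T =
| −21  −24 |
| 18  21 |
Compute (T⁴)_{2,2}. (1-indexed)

tr T = 0 and det T = −9, so the characteristic polynomial is λ² − (0)λ + (−9) with roots 3 and −3.
Eigenvectors give P = [[−1, 4], [1, −3]] with P⁻¹ = [[3, 4], [1, 1]], and T = P·diag(3, −3)·P⁻¹.
Then T⁴ = P·diag(81, 81)·P⁻¹ = [[−81, 324], [81, −243]] · [[3, 4], [1, 1]] = [[81, 0], [0, 81]].

81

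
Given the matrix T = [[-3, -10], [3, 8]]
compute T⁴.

tr T = 5 and det T = 6, so the characteristic polynomial is λ² − (5)λ + (6) with roots 3 and 2.
Eigenvectors give P = [[-5, -2], [3, 1]] with P⁻¹ = [[1, 2], [-3, -5]], and T = P·diag(3, 2)·P⁻¹.
Then T⁴ = P·diag(81, 16)·P⁻¹ = [[-405, -32], [243, 16]] · [[1, 2], [-3, -5]] = [[-309, -650], [195, 406]].

[[-309, -650], [195, 406]]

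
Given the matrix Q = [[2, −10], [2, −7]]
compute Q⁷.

[[8108, −20590], [4118, −10423]]

tr Q = −5 and det Q = 6, so the characteristic polynomial is λ² − (−5)λ + (6) with roots −3 and −2.
Eigenvectors give P = [[2, 5], [1, 2]] with P⁻¹ = [[−2, 5], [1, −2]], and Q = P·diag(−3, −2)·P⁻¹.
Then Q⁷ = P·diag(−2187, −128)·P⁻¹ = [[−4374, −640], [−2187, −256]] · [[−2, 5], [1, −2]] = [[8108, −20590], [4118, −10423]].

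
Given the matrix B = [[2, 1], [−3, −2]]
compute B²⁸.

[[1, 0], [0, 1]]

B² = I (check: tr B = 0 and det B = −1), so B²⁸ = I since 28 is even.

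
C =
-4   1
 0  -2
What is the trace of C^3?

-72

C^2 = [[16, -6], [0, 4]]
C^3 = [[-64, 28], [0, -8]]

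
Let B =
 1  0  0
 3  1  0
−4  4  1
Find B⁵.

B = I + N where N = [[0, 0, 0], [3, 0, 0], [−4, 4, 0]] is strictly lower-triangular, so N³ = 0.
(I + N)⁵ = I + 5·N + 10·N² = [[1, 0, 0], [15, 1, 0], [100, 20, 1]].

[[1, 0, 0], [15, 1, 0], [100, 20, 1]]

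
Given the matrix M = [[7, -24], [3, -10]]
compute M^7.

[[1015, -3048], [381, -1144]]

tr M = -3 and det M = 2, so the characteristic polynomial is λ² − (-3)λ + (2) with roots -1 and -2.
Eigenvectors give P = [[3, -8], [1, -3]] with P⁻¹ = [[3, -8], [1, -3]], and M = P·diag(-1, -2)·P⁻¹.
Then M^7 = P·diag(-1, -128)·P⁻¹ = [[-3, 1024], [-1, 384]] · [[3, -8], [1, -3]] = [[1015, -3048], [381, -1144]].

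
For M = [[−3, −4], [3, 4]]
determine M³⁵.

[[−3, −4], [3, 4]]

M² = M (a projection; rank 1, trace 1), so M³⁵ = M.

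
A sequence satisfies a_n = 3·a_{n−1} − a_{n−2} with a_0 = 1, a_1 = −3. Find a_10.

−22879

With companion matrix A = [[3, −1], [1, 0]], [a_n, a_{n−1}]ᵀ = A·[a_{n−1}, a_{n−2}]ᵀ, so [a_10, a_9]ᵀ = A⁹·[a_1, a_0]ᵀ.
A⁹ = [[6765, −2584], [2584, −987]], giving [a_10, a_9]ᵀ = [[−22879], [−8739]].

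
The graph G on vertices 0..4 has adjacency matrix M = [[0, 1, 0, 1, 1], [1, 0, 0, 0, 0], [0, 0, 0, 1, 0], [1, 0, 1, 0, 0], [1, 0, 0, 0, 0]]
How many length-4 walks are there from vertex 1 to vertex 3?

The number of length-4 walks from vertex 1 to vertex 3 is entry (1,3) of M⁴, where M is the adjacency matrix.
M² = [[3, 0, 1, 0, 0], [0, 1, 0, 1, 1], [1, 0, 1, 0, 0], [0, 1, 0, 2, 1], [0, 1, 0, 1, 1]]
M³ = [[0, 3, 0, 4, 3], [3, 0, 1, 0, 0], [0, 1, 0, 2, 1], [4, 0, 2, 0, 0], [3, 0, 1, 0, 0]]
M⁴ = [[10, 0, 4, 0, 0], [0, 3, 0, 4, 3], [4, 0, 2, 0, 0], [0, 4, 0, 6, 4], [0, 3, 0, 4, 3]]

4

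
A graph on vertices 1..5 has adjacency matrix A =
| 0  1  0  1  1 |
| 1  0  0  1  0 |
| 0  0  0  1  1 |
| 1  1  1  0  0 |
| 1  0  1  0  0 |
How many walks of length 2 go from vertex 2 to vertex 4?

The number of length-2 walks from vertex 2 to vertex 4 is entry (2,4) of A², where A is the adjacency matrix.
A² = [[3, 1, 2, 1, 0], [1, 2, 1, 1, 1], [2, 1, 2, 0, 0], [1, 1, 0, 3, 2], [0, 1, 0, 2, 2]]

1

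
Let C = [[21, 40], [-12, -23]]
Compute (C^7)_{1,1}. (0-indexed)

-13127

tr C = -2 and det C = -3, so the characteristic polynomial is λ² − (-2)λ + (-3) with roots 1 and -3.
Eigenvectors give P = [[-2, -5], [1, 3]] with P⁻¹ = [[-3, -5], [1, 2]], and C = P·diag(1, -3)·P⁻¹.
Then C^7 = P·diag(1, -2187)·P⁻¹ = [[-2, 10935], [1, -6561]] · [[-3, -5], [1, 2]] = [[10941, 21880], [-6564, -13127]].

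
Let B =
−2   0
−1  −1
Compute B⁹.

tr B = −3 and det B = 2, so the characteristic polynomial is λ² − (−3)λ + (2) with roots −1 and −2.
Eigenvectors give P = [[0, 1], [−1, 1]] with P⁻¹ = [[1, −1], [1, 0]], and B = P·diag(−1, −2)·P⁻¹.
Then B⁹ = P·diag(−1, −512)·P⁻¹ = [[0, −512], [1, −512]] · [[1, −1], [1, 0]] = [[−512, 0], [−511, −1]].

[[−512, 0], [−511, −1]]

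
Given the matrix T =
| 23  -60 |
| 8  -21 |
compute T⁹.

[[118103, -295260], [39368, -98421]]

tr T = 2 and det T = -3, so the characteristic polynomial is λ² − (2)λ + (-3) with roots -1 and 3.
Eigenvectors give P = [[-5, 3], [-2, 1]] with P⁻¹ = [[1, -3], [2, -5]], and T = P·diag(-1, 3)·P⁻¹.
Then T⁹ = P·diag(-1, 19683)·P⁻¹ = [[5, 59049], [2, 19683]] · [[1, -3], [2, -5]] = [[118103, -295260], [39368, -98421]].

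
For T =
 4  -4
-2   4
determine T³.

T² = [[24, -32], [-16, 24]]
T³ = [[160, -224], [-112, 160]]

[[160, -224], [-112, 160]]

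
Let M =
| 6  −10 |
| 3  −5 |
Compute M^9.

M² = M (a projection; rank 1, trace 1), so M^9 = M.

[[6, −10], [3, −5]]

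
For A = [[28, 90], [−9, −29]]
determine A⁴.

[[−134, −450], [45, 151]]

tr A = −1 and det A = −2, so the characteristic polynomial is λ² − (−1)λ + (−2) with roots −2 and 1.
Eigenvectors give P = [[−3, 10], [1, −3]] with P⁻¹ = [[3, 10], [1, 3]], and A = P·diag(−2, 1)·P⁻¹.
Then A⁴ = P·diag(16, 1)·P⁻¹ = [[−48, 10], [16, −3]] · [[3, 10], [1, 3]] = [[−134, −450], [45, 151]].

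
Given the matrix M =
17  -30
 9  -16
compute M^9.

[[3077, -5130], [1539, -2566]]

tr M = 1 and det M = -2, so the characteristic polynomial is λ² − (1)λ + (-2) with roots 2 and -1.
Eigenvectors give P = [[2, 5], [1, 3]] with P⁻¹ = [[3, -5], [-1, 2]], and M = P·diag(2, -1)·P⁻¹.
Then M^9 = P·diag(512, -1)·P⁻¹ = [[1024, -5], [512, -3]] · [[3, -5], [-1, 2]] = [[3077, -5130], [1539, -2566]].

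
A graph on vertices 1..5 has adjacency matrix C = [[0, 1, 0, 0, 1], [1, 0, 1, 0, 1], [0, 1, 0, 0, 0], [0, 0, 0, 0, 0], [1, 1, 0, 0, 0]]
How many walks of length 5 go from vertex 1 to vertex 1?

12

The number of length-5 walks from vertex 1 to vertex 1 is entry (1,1) of C^5, where C is the adjacency matrix.
C^2 = [[2, 1, 1, 0, 1], [1, 3, 0, 0, 1], [1, 0, 1, 0, 1], [0, 0, 0, 0, 0], [1, 1, 1, 0, 2]]
C^3 = [[2, 4, 1, 0, 3], [4, 2, 3, 0, 4], [1, 3, 0, 0, 1], [0, 0, 0, 0, 0], [3, 4, 1, 0, 2]]
C^4 = [[7, 6, 4, 0, 6], [6, 11, 2, 0, 6], [4, 2, 3, 0, 4], [0, 0, 0, 0, 0], [6, 6, 4, 0, 7]]
C^5 = [[12, 17, 6, 0, 13], [17, 14, 11, 0, 17], [6, 11, 2, 0, 6], [0, 0, 0, 0, 0], [13, 17, 6, 0, 12]]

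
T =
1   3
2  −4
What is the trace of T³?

−117

T² = [[7, −9], [−6, 22]]
T³ = [[−11, 57], [38, −106]]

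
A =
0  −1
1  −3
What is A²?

[[−1, 3], [−3, 8]]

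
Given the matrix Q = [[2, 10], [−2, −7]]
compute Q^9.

tr Q = −5 and det Q = 6, so the characteristic polynomial is λ² − (−5)λ + (6) with roots −3 and −2.
Eigenvectors give P = [[2, −5], [−1, 2]] with P⁻¹ = [[−2, −5], [−1, −2]], and Q = P·diag(−3, −2)·P⁻¹.
Then Q^9 = P·diag(−19683, −512)·P⁻¹ = [[−39366, 2560], [19683, −1024]] · [[−2, −5], [−1, −2]] = [[76172, 191710], [−38342, −96367]].

[[76172, 191710], [−38342, −96367]]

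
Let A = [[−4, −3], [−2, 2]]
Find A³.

A² = [[22, 6], [4, 10]]
A³ = [[−100, −54], [−36, 8]]

[[−100, −54], [−36, 8]]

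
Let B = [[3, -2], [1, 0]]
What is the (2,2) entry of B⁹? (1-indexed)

-510

tr B = 3 and det B = 2, so the characteristic polynomial is λ² − (3)λ + (2) with roots 2 and 1.
Eigenvectors give P = [[2, 1], [1, 1]] with P⁻¹ = [[1, -1], [-1, 2]], and B = P·diag(2, 1)·P⁻¹.
Then B⁹ = P·diag(512, 1)·P⁻¹ = [[1024, 1], [512, 1]] · [[1, -1], [-1, 2]] = [[1023, -1022], [511, -510]].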